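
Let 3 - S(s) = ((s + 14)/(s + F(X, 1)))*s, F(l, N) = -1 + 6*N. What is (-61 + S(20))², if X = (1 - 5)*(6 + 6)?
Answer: 181476/25 ≈ 7259.0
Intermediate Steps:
X = -48 (X = -4*12 = -48)
S(s) = 3 - s*(14 + s)/(5 + s) (S(s) = 3 - (s + 14)/(s + (-1 + 6*1))*s = 3 - (14 + s)/(s + (-1 + 6))*s = 3 - (14 + s)/(s + 5)*s = 3 - (14 + s)/(5 + s)*s = 3 - s*(14 + s)/(5 + s))
(-61 + S(20))² = (-61 + (15 - 1*20² - 11*20)/(5 + 20))² = (-61 + (15 - 1*400 - 220)/25)² = (-61 + (15 - 400 - 220)/25)² = (-61 + (1/25)*(-605))² = (-61 - 121/5)² = (-426/5)² = 181476/25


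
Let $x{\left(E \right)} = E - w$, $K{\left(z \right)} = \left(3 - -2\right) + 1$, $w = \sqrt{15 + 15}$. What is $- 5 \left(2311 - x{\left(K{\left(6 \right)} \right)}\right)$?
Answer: $-11525 - 5 \sqrt{30} \approx -11552.0$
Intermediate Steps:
$w = \sqrt{30} \approx 5.4772$
$K{\left(z \right)} = 6$ ($K{\left(z \right)} = \left(3 + 2\right) + 1 = 5 + 1 = 6$)
$x{\left(E \right)} = E - \sqrt{30}$
$- 5 \left(2311 - x{\left(K{\left(6 \right)} \right)}\right) = - 5 \left(2311 - \left(6 - \sqrt{30}\right)\right) = - 5 \left(2305 + \sqrt{30}\right) = -11525 - 5 \sqrt{30}$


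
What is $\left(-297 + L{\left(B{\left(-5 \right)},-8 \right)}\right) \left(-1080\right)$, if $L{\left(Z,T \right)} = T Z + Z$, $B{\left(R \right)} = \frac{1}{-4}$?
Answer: $318870$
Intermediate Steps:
$B{\left(R \right)} = - \frac{1}{4}$
$L{\left(Z,T \right)} = Z + T Z$
$\left(-297 + L{\left(B{\left(-5 \right)},-8 \right)}\right) \left(-1080\right) = \left(-297 - \frac{1 - 8}{4}\right) \left(-1080\right) = \left(-297 - - \frac{7}{4}\right) \left(-1080\right) = \left(-297 + \frac{7}{4}\right) \left(-1080\right) = \left(- \frac{1181}{4}\right) \left(-1080\right) = 318870$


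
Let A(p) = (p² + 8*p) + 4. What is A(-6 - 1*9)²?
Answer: 11881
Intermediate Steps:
A(p) = 4 + p² + 8*p
A(-6 - 1*9)² = (4 + (-6 - 1*9)² + 8*(-6 - 1*9))² = (4 + (-6 - 9)² + 8*(-6 - 9))² = (4 + (-15)² + 8*(-15))² = (4 + 225 - 120)² = 109² = 11881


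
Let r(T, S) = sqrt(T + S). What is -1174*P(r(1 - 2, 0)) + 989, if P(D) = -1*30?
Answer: 36209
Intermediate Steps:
r(T, S) = sqrt(S + T)
P(D) = -30
-1174*P(r(1 - 2, 0)) + 989 = -1174*(-30) + 989 = 35220 + 989 = 36209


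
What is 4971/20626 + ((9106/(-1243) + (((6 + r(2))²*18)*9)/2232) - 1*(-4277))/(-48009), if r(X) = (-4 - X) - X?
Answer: 5802316528595/38156672618922 ≈ 0.15207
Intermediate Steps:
r(X) = -4 - 2*X
4971/20626 + ((9106/(-1243) + (((6 + r(2))²*18)*9)/2232) - 1*(-4277))/(-48009) = 4971/20626 + ((9106/(-1243) + (((6 + (-4 - 2*2))²*18)*9)/2232) - 1*(-4277))/(-48009) = 4971*(1/20626) + ((9106*(-1/1243) + (((6 + (-4 - 4))²*18)*9)*(1/2232)) + 4277)*(-1/48009) = 4971/20626 + ((-9106/1243 + (((6 - 8)²*18)*9)*(1/2232)) + 4277)*(-1/48009) = 4971/20626 + ((-9106/1243 + (((-2)²*18)*9)*(1/2232)) + 4277)*(-1/48009) = 4971/20626 + ((-9106/1243 + ((4*18)*9)*(1/2232)) + 4277)*(-1/48009) = 4971/20626 + ((-9106/1243 + (72*9)*(1/2232)) + 4277)*(-1/48009) = 4971/20626 + ((-9106/1243 + 648*(1/2232)) + 4277)*(-1/48009) = 4971/20626 + ((-9106/1243 + 9/31) + 4277)*(-1/48009) = 4971/20626 + (-271099/38533 + 4277)*(-1/48009) = 4971/20626 + (164534542/38533)*(-1/48009) = 4971/20626 - 164534542/1849930797 = 5802316528595/38156672618922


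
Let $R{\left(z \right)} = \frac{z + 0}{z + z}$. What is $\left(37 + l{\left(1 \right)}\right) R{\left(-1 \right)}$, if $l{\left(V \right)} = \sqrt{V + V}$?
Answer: $\frac{37}{2} + \frac{\sqrt{2}}{2} \approx 19.207$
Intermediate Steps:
$l{\left(V \right)} = \sqrt{2} \sqrt{V}$ ($l{\left(V \right)} = \sqrt{2 V} = \sqrt{2} \sqrt{V}$)
$R{\left(z \right)} = \frac{1}{2}$ ($R{\left(z \right)} = \frac{z}{2 z} = z \frac{1}{2 z} = \frac{1}{2}$)
$\left(37 + l{\left(1 \right)}\right) R{\left(-1 \right)} = \left(37 + \sqrt{2} \sqrt{1}\right) \frac{1}{2} = \left(37 + \sqrt{2} \cdot 1\right) \frac{1}{2} = \left(37 + \sqrt{2}\right) \frac{1}{2} = \frac{37}{2} + \frac{\sqrt{2}}{2}$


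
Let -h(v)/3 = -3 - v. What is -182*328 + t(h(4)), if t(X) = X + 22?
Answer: -59653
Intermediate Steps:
h(v) = 9 + 3*v (h(v) = -3*(-3 - v) = 9 + 3*v)
t(X) = 22 + X
-182*328 + t(h(4)) = -182*328 + (22 + (9 + 3*4)) = -59696 + (22 + (9 + 12)) = -59696 + (22 + 21) = -59696 + 43 = -59653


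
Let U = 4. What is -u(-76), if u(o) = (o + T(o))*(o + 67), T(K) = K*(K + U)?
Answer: 48564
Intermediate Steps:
T(K) = K*(4 + K) (T(K) = K*(K + 4) = K*(4 + K))
u(o) = (67 + o)*(o + o*(4 + o)) (u(o) = (o + o*(4 + o))*(o + 67) = (o + o*(4 + o))*(67 + o) = (67 + o)*(o + o*(4 + o)))
-u(-76) = -(-76)*(335 + (-76)² + 72*(-76)) = -(-76)*(335 + 5776 - 5472) = -(-76)*639 = -1*(-48564) = 48564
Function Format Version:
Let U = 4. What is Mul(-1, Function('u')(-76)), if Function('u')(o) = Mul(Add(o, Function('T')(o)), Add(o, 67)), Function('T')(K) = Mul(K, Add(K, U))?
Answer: 48564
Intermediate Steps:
Function('T')(K) = Mul(K, Add(4, K)) (Function('T')(K) = Mul(K, Add(K, 4)) = Mul(K, Add(4, K)))
Function('u')(o) = Mul(Add(67, o), Add(o, Mul(o, Add(4, o)))) (Function('u')(o) = Mul(Add(o, Mul(o, Add(4, o))), Add(o, 67)) = Mul(Add(o, Mul(o, Add(4, o))), Add(67, o)) = Mul(Add(67, o), Add(o, Mul(o, Add(4, o)))))
Mul(-1, Function('u')(-76)) = Mul(-1, Mul(-76, Add(335, Pow(-76, 2), Mul(72, -76)))) = Mul(-1, Mul(-76, Add(335, 5776, -5472))) = Mul(-1, Mul(-76, 639)) = Mul(-1, -48564) = 48564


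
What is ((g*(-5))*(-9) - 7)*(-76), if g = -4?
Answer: 14212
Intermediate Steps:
((g*(-5))*(-9) - 7)*(-76) = (-4*(-5)*(-9) - 7)*(-76) = (20*(-9) - 7)*(-76) = (-180 - 7)*(-76) = -187*(-76) = 14212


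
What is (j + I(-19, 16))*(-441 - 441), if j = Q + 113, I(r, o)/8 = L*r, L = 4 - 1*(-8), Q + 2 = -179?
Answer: 1668744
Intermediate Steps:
Q = -181 (Q = -2 - 179 = -181)
L = 12 (L = 4 + 8 = 12)
I(r, o) = 96*r (I(r, o) = 8*(12*r) = 96*r)
j = -68 (j = -181 + 113 = -68)
(j + I(-19, 16))*(-441 - 441) = (-68 + 96*(-19))*(-441 - 441) = (-68 - 1824)*(-882) = -1892*(-882) = 1668744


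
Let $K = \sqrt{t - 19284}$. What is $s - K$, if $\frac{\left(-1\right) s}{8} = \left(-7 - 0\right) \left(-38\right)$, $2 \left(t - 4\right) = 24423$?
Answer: $-2128 - \frac{i \sqrt{28274}}{2} \approx -2128.0 - 84.074 i$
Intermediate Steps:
$t = \frac{24431}{2}$ ($t = 4 + \frac{1}{2} \cdot 24423 = 4 + \frac{24423}{2} = \frac{24431}{2} \approx 12216.0$)
$K = \frac{i \sqrt{28274}}{2}$ ($K = \sqrt{\frac{24431}{2} - 19284} = \sqrt{- \frac{14137}{2}} = \frac{i \sqrt{28274}}{2} \approx 84.074 i$)
$s = -2128$ ($s = - 8 \left(-7 - 0\right) \left(-38\right) = - 8 \left(-7 + 0\right) \left(-38\right) = - 8 \left(\left(-7\right) \left(-38\right)\right) = \left(-8\right) 266 = -2128$)
$s - K = -2128 - \frac{i \sqrt{28274}}{2}$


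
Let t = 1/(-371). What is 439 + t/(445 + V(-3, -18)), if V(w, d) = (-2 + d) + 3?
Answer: 69707931/158788 ≈ 439.00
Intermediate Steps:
t = -1/371 ≈ -0.0026954
V(w, d) = 1 + d
439 + t/(445 + V(-3, -18)) = 439 - 1/371/(445 + (1 - 18)) = 439 - 1/371/(445 - 17) = 439 - 1/371/428 = 439 + (1/428)*(-1/371) = 439 - 1/158788 = 69707931/158788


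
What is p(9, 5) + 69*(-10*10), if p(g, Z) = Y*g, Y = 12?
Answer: -6792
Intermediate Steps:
p(g, Z) = 12*g
p(9, 5) + 69*(-10*10) = 12*9 + 69*(-10*10) = 108 + 69*(-100) = 108 - 6900 = -6792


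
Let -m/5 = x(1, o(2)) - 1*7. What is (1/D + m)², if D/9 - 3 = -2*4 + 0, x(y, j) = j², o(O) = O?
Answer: 454276/2025 ≈ 224.33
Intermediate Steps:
D = -45 (D = 27 + 9*(-2*4 + 0) = 27 + 9*(-8 + 0) = 27 + 9*(-8) = 27 - 72 = -45)
m = 15 (m = -5*(2² - 1*7) = -5*(4 - 7) = -5*(-3) = 15)
(1/D + m)² = (1/(-45) + 15)² = (-1/45 + 15)² = (674/45)² = 454276/2025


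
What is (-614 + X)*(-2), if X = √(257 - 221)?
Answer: 1216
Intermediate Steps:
X = 6 (X = √36 = 6)
(-614 + X)*(-2) = (-614 + 6)*(-2) = -608*(-2) = 1216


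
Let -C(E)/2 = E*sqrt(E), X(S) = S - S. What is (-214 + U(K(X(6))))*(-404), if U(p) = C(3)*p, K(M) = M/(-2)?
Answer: 86456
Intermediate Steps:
X(S) = 0
C(E) = -2*E**(3/2) (C(E) = -2*E*sqrt(E) = -2*E**(3/2))
K(M) = -M/2 (K(M) = M*(-1/2) = -M/2)
U(p) = -6*p*sqrt(3) (U(p) = (-6*sqrt(3))*p = -6*p*sqrt(3))
(-214 + U(K(X(6))))*(-404) = (-214 - 6*(-1/2*0)*sqrt(3))*(-404) = (-214 - 6*0*sqrt(3))*(-404) = (-214 + 0)*(-404) = -214*(-404) = 86456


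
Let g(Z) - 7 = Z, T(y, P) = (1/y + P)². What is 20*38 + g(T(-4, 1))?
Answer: 12281/16 ≈ 767.56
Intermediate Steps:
T(y, P) = (P + 1/y)²
g(Z) = 7 + Z
20*38 + g(T(-4, 1)) = 20*38 + (7 + (1 + 1*(-4))²/(-4)²) = 760 + (7 + (1 - 4)²/16) = 760 + (7 + (1/16)*(-3)²) = 760 + (7 + (1/16)*9) = 760 + (7 + 9/16) = 760 + 121/16 = 12281/16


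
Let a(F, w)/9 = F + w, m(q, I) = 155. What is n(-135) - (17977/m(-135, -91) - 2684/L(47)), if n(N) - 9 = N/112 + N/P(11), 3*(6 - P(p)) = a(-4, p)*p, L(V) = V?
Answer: -41187331/815920 ≈ -50.480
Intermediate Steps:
a(F, w) = 9*F + 9*w (a(F, w) = 9*(F + w) = 9*F + 9*w)
P(p) = 6 - p*(-36 + 9*p)/3 (P(p) = 6 - (9*(-4) + 9*p)*p/3 = 6 - (-36 + 9*p)*p/3 = 6 - p*(-36 + 9*p)/3)
n(N) = 9 + 113*N/25200 (n(N) = 9 + (N/112 + N/(6 - 3*11*(-4 + 11))) = 9 + (N*(1/112) + N/(6 - 3*11*7)) = 9 + (N/112 + N/(6 - 231)) = 9 + (N/112 + N/(-225)) = 9 + (N/112 + N*(-1/225)) = 9 + (N/112 - N/225) = 9 + 113*N/25200)
n(-135) - (17977/m(-135, -91) - 2684/L(47)) = (9 + (113/25200)*(-135)) - (17977/155 - 2684/47) = (9 - 339/560) - (17977*(1/155) - 2684*1/47) = 4701/560 - (17977/155 - 2684/47) = 4701/560 - 1*428899/7285 = 4701/560 - 428899/7285 = -41187331/815920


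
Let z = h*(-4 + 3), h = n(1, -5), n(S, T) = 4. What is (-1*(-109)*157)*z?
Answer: -68452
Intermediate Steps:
h = 4
z = -4 (z = 4*(-4 + 3) = 4*(-1) = -4)
(-1*(-109)*157)*z = (-1*(-109)*157)*(-4) = (109*157)*(-4) = 17113*(-4) = -68452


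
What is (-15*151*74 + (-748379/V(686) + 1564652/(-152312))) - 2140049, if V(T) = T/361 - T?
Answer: -10845220578177259/4701871440 ≈ -2.3066e+6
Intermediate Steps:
V(T) = -360*T/361 (V(T) = T*(1/361) - T = T/361 - T = -360*T/361)
(-15*151*74 + (-748379/V(686) + 1564652/(-152312))) - 2140049 = (-15*151*74 + (-748379/((-360/361*686)) + 1564652/(-152312))) - 2140049 = (-2265*74 + (-748379/(-246960/361) + 1564652*(-1/152312))) - 2140049 = (-167610 + (-748379*(-361/246960) - 391163/38078)) - 2140049 = (-167610 + (270164819/246960 - 391163/38078)) - 2140049 = (-167610 + 5095367181701/4701871440) - 2140049 = -782985304876699/4701871440 - 2140049 = -10845220578177259/4701871440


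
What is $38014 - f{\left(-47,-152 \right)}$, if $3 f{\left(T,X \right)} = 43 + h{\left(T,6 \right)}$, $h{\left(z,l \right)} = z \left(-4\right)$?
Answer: $37937$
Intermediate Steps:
$h{\left(z,l \right)} = - 4 z$
$f{\left(T,X \right)} = \frac{43}{3} - \frac{4 T}{3}$ ($f{\left(T,X \right)} = \frac{43 - 4 T}{3} = \frac{43}{3} - \frac{4 T}{3}$)
$38014 - f{\left(-47,-152 \right)} = 38014 - \left(\frac{43}{3} - - \frac{188}{3}\right) = 38014 - \left(\frac{43}{3} + \frac{188}{3}\right) = 38014 - 77 = 37937$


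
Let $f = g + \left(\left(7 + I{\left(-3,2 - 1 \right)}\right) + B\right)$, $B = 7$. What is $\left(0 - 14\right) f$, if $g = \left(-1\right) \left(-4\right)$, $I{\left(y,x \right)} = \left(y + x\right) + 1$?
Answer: $-238$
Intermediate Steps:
$I{\left(y,x \right)} = 1 + x + y$ ($I{\left(y,x \right)} = \left(x + y\right) + 1 = 1 + x + y$)
$g = 4$
$f = 17$ ($f = 4 + \left(\left(7 + \left(1 + \left(2 - 1\right) - 3\right)\right) + 7\right) = 4 + \left(\left(7 + \left(1 + 1 - 3\right)\right) + 7\right) = 4 + \left(\left(7 - 1\right) + 7\right) = 4 + \left(6 + 7\right) = 4 + 13 = 17$)
$\left(0 - 14\right) f = \left(0 - 14\right) 17 = \left(-14\right) 17 = -238$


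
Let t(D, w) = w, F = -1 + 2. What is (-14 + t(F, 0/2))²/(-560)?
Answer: -7/20 ≈ -0.35000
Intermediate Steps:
F = 1
(-14 + t(F, 0/2))²/(-560) = (-14 + 0/2)²/(-560) = (-14 + 0*(½))²*(-1/560) = (-14 + 0)²*(-1/560) = (-14)²*(-1/560) = 196*(-1/560) = -7/20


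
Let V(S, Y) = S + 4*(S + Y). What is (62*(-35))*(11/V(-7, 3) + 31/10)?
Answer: -130851/23 ≈ -5689.2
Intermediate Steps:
V(S, Y) = 4*Y + 5*S (V(S, Y) = S + (4*S + 4*Y) = 4*Y + 5*S)
(62*(-35))*(11/V(-7, 3) + 31/10) = (62*(-35))*(11/(4*3 + 5*(-7)) + 31/10) = -2170*(11/(12 - 35) + 31*(⅒)) = -2170*(11/(-23) + 31/10) = -2170*(11*(-1/23) + 31/10) = -2170*(-11/23 + 31/10) = -2170*603/230 = -130851/23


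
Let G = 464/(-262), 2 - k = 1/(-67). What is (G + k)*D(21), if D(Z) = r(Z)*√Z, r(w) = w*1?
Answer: 44961*√21/8777 ≈ 23.475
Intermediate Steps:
r(w) = w
D(Z) = Z^(3/2) (D(Z) = Z*√Z = Z^(3/2))
k = 135/67 (k = 2 - 1/(-67) = 2 - 1*(-1/67) = 2 + 1/67 = 135/67 ≈ 2.0149)
G = -232/131 (G = 464*(-1/262) = -232/131 ≈ -1.7710)
(G + k)*D(21) = (-232/131 + 135/67)*21^(3/2) = 2141*(21*√21)/8777 = 44961*√21/8777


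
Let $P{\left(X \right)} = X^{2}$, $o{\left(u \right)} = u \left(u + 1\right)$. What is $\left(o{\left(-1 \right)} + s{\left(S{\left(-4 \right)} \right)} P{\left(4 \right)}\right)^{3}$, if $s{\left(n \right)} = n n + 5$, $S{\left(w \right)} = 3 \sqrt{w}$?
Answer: $-122023936$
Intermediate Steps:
$o{\left(u \right)} = u \left(1 + u\right)$
$s{\left(n \right)} = 5 + n^{2}$ ($s{\left(n \right)} = n^{2} + 5 = 5 + n^{2}$)
$\left(o{\left(-1 \right)} + s{\left(S{\left(-4 \right)} \right)} P{\left(4 \right)}\right)^{3} = \left(- (1 - 1) + \left(5 + \left(3 \sqrt{-4}\right)^{2}\right) 4^{2}\right)^{3} = \left(\left(-1\right) 0 + \left(5 + \left(3 \cdot 2 i\right)^{2}\right) 16\right)^{3} = \left(0 + \left(5 + \left(6 i\right)^{2}\right) 16\right)^{3} = \left(0 + \left(5 - 36\right) 16\right)^{3} = \left(0 - 496\right)^{3} = \left(-496\right)^{3} = -122023936$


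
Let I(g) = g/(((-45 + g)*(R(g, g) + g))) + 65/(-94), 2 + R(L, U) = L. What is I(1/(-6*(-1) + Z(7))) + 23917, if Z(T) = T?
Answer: 15754916675/658752 ≈ 23916.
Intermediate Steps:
R(L, U) = -2 + L
I(g) = -65/94 + g/((-45 + g)*(-2 + 2*g)) (I(g) = g/(((-45 + g)*((-2 + g) + g))) + 65/(-94) = g/(((-45 + g)*(-2 + 2*g))) + 65*(-1/94) = g*(1/((-45 + g)*(-2 + 2*g))) - 65/94 = g/((-45 + g)*(-2 + 2*g)) - 65/94 = -65/94 + g/((-45 + g)*(-2 + 2*g)))
I(1/(-6*(-1) + Z(7))) + 23917 = (-2925 - 65/(-6*(-1) + 7)² + 3037/(-6*(-1) + 7))/(94*(45 + (1/(-6*(-1) + 7))² - 46/(-6*(-1) + 7))) + 23917 = (-2925 - 65/(6 + 7)² + 3037/(6 + 7))/(94*(45 + (1/(6 + 7))² - 46/(6 + 7))) + 23917 = (-2925 - 65*(1/13)² + 3037/13)/(94*(45 + (1/13)² - 46/13)) + 23917 = (-2925 - 65*(1/13)² + 3037*(1/13))/(94*(45 + (1/13)² - 46*1/13)) + 23917 = (-2925 - 65*1/169 + 3037/13)/(94*(45 + 1/169 - 46/13)) + 23917 = (-2925 - 5/13 + 3037/13)/(94*(7008/169)) + 23917 = (1/94)*(169/7008)*(-34993/13) + 23917 = -454909/658752 + 23917 = 15754916675/658752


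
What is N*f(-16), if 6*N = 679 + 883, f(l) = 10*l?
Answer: -124960/3 ≈ -41653.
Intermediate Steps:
N = 781/3 (N = (679 + 883)/6 = (⅙)*1562 = 781/3 ≈ 260.33)
N*f(-16) = 781*(10*(-16))/3 = (781/3)*(-160) = -124960/3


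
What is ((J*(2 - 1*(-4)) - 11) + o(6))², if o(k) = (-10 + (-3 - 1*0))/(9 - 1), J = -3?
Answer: 60025/64 ≈ 937.89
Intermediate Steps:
o(k) = -13/8 (o(k) = (-10 + (-3 + 0))/8 = (-10 - 3)*(⅛) = -13*⅛ = -13/8)
((J*(2 - 1*(-4)) - 11) + o(6))² = ((-3*(2 - 1*(-4)) - 11) - 13/8)² = ((-3*(2 + 4) - 11) - 13/8)² = ((-3*6 - 11) - 13/8)² = ((-18 - 11) - 13/8)² = (-29 - 13/8)² = (-245/8)² = 60025/64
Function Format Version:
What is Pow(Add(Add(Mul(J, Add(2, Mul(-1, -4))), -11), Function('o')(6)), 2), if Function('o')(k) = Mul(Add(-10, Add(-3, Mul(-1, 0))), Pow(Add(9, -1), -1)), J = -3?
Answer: Rational(60025, 64) ≈ 937.89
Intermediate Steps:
Function('o')(k) = Rational(-13, 8) (Function('o')(k) = Mul(Add(-10, Add(-3, 0)), Pow(8, -1)) = Mul(Add(-10, -3), Rational(1, 8)) = Mul(-13, Rational(1, 8)) = Rational(-13, 8))
Pow(Add(Add(Mul(J, Add(2, Mul(-1, -4))), -11), Function('o')(6)), 2) = Pow(Add(Add(Mul(-3, Add(2, Mul(-1, -4))), -11), Rational(-13, 8)), 2) = Pow(Add(Add(Mul(-3, Add(2, 4)), -11), Rational(-13, 8)), 2) = Pow(Add(Add(Mul(-3, 6), -11), Rational(-13, 8)), 2) = Pow(Add(Add(-18, -11), Rational(-13, 8)), 2) = Pow(Add(-29, Rational(-13, 8)), 2) = Pow(Rational(-245, 8), 2) = Rational(60025, 64)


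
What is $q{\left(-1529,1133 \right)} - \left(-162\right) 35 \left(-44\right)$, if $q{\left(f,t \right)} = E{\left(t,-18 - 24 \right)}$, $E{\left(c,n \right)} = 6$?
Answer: $-249474$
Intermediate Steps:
$q{\left(f,t \right)} = 6$
$q{\left(-1529,1133 \right)} - \left(-162\right) 35 \left(-44\right) = 6 - \left(-162\right) 35 \left(-44\right) = 6 - \left(-5670\right) \left(-44\right) = 6 - 249480 = -249474$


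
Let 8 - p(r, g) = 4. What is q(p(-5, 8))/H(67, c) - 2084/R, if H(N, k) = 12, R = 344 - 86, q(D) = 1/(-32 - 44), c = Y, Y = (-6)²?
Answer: -316811/39216 ≈ -8.0786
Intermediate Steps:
Y = 36
c = 36
p(r, g) = 4 (p(r, g) = 8 - 1*4 = 8 - 4 = 4)
q(D) = -1/76 (q(D) = 1/(-76) = -1/76)
R = 258
q(p(-5, 8))/H(67, c) - 2084/R = -1/76/12 - 2084/258 = -1/76*1/12 - 2084*1/258 = -1/912 - 1042/129 = -316811/39216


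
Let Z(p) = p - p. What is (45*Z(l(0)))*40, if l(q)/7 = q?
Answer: 0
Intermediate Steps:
l(q) = 7*q
Z(p) = 0
(45*Z(l(0)))*40 = (45*0)*40 = 0*40 = 0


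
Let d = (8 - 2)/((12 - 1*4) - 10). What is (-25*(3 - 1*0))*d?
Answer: 225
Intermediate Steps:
d = -3 (d = 6/((12 - 4) - 10) = 6/(8 - 10) = 6/(-2) = 6*(-1/2) = -3)
(-25*(3 - 1*0))*d = -25*(3 - 1*0)*(-3) = -25*(3 + 0)*(-3) = -25*3*(-3) = -75*(-3) = 225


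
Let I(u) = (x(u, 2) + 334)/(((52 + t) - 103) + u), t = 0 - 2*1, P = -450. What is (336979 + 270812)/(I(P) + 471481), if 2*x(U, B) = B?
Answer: 101906291/79051536 ≈ 1.2891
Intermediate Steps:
x(U, B) = B/2
t = -2 (t = 0 - 2 = -2)
I(u) = 335/(-53 + u) (I(u) = ((½)*2 + 334)/(((52 - 2) - 103) + u) = (1 + 334)/((50 - 103) + u) = 335/(-53 + u))
(336979 + 270812)/(I(P) + 471481) = (336979 + 270812)/(335/(-53 - 450) + 471481) = 607791/(335/(-503) + 471481) = 607791/(335*(-1/503) + 471481) = 607791/(-335/503 + 471481) = 607791/(237154608/503) = 607791*(503/237154608) = 101906291/79051536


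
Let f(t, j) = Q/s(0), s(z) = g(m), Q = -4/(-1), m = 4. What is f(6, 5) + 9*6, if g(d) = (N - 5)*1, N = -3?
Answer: 107/2 ≈ 53.500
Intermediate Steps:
Q = 4 (Q = -4*(-1) = 4)
g(d) = -8 (g(d) = (-3 - 5)*1 = -8*1 = -8)
s(z) = -8
f(t, j) = -½ (f(t, j) = 4/(-8) = 4*(-⅛) = -½)
f(6, 5) + 9*6 = -½ + 9*6 = -½ + 54 = 107/2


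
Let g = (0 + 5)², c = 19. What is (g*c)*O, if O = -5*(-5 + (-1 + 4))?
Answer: 4750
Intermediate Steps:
g = 25 (g = 5² = 25)
O = 10 (O = -5*(-5 + 3) = -5*(-2) = 10)
(g*c)*O = (25*19)*10 = 475*10 = 4750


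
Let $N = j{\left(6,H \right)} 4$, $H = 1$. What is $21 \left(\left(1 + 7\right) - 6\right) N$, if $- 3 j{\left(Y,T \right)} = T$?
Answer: $-56$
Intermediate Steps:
$j{\left(Y,T \right)} = - \frac{T}{3}$
$N = - \frac{4}{3}$ ($N = \left(- \frac{1}{3}\right) 1 \cdot 4 = \left(- \frac{1}{3}\right) 4 = - \frac{4}{3} \approx -1.3333$)
$21 \left(\left(1 + 7\right) - 6\right) N = 21 \left(\left(1 + 7\right) - 6\right) \left(- \frac{4}{3}\right) = 21 \left(8 - 6\right) \left(- \frac{4}{3}\right) = 21 \cdot 2 \left(- \frac{4}{3}\right) = 42 \left(- \frac{4}{3}\right) = -56$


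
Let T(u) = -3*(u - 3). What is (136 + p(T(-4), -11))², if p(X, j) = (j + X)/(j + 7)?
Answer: 71289/4 ≈ 17822.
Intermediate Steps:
T(u) = 9 - 3*u (T(u) = -3*(-3 + u) = 9 - 3*u)
p(X, j) = (X + j)/(7 + j)
(136 + p(T(-4), -11))² = (136 + ((9 - 3*(-4)) - 11)/(7 - 11))² = (136 + ((9 + 12) - 11)/(-4))² = (136 - (21 - 11)/4)² = (136 - ¼*10)² = (136 - 5/2)² = (267/2)² = 71289/4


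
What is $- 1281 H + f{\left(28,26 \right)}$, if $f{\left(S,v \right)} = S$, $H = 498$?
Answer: $-637910$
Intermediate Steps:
$- 1281 H + f{\left(28,26 \right)} = \left(-1281\right) 498 + 28 = -637938 + 28 = -637910$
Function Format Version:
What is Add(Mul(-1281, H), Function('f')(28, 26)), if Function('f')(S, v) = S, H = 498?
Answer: -637910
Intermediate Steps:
Add(Mul(-1281, H), Function('f')(28, 26)) = Add(Mul(-1281, 498), 28) = Add(-637938, 28) = -637910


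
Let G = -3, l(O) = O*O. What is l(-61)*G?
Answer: -11163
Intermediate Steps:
l(O) = O²
l(-61)*G = (-61)²*(-3) = 3721*(-3) = -11163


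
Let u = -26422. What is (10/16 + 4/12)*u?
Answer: -303853/12 ≈ -25321.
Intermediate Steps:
(10/16 + 4/12)*u = (10/16 + 4/12)*(-26422) = (10*(1/16) + 4*(1/12))*(-26422) = (5/8 + ⅓)*(-26422) = (23/24)*(-26422) = -303853/12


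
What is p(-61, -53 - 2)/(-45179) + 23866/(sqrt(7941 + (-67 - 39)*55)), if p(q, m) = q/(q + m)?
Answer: -61/5240764 + 23866*sqrt(2111)/2111 ≈ 519.44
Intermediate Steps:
p(q, m) = q/(m + q)
p(-61, -53 - 2)/(-45179) + 23866/(sqrt(7941 + (-67 - 39)*55)) = -61/((-53 - 2) - 61)/(-45179) + 23866/(sqrt(7941 + (-67 - 39)*55)) = -61/(-55 - 61)*(-1/45179) + 23866/(sqrt(7941 - 106*55)) = -61/(-116)*(-1/45179) + 23866/(sqrt(7941 - 5830)) = -61*(-1/116)*(-1/45179) + 23866/(sqrt(2111)) = (61/116)*(-1/45179) + 23866*(sqrt(2111)/2111) = -61/5240764 + 23866*sqrt(2111)/2111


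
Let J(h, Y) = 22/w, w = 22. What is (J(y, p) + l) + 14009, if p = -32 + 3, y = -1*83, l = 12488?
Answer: 26498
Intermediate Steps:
y = -83
p = -29
J(h, Y) = 1 (J(h, Y) = 22/22 = 22*(1/22) = 1)
(J(y, p) + l) + 14009 = (1 + 12488) + 14009 = 12489 + 14009 = 26498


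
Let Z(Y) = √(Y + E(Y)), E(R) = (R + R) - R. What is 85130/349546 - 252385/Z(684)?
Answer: 42565/174773 - 252385*√38/228 ≈ -6823.5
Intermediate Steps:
E(R) = R (E(R) = 2*R - R = R)
Z(Y) = √2*√Y (Z(Y) = √(Y + Y) = √(2*Y) = √2*√Y)
85130/349546 - 252385/Z(684) = 85130/349546 - 252385*√38/228 = 85130*(1/349546) - 252385*√38/228 = 42565/174773 - 252385*√38/228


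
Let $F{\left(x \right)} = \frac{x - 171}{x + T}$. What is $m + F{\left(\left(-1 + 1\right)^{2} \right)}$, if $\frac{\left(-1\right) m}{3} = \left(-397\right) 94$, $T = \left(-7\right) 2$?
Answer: $\frac{1567527}{14} \approx 1.1197 \cdot 10^{5}$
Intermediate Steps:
$T = -14$
$F{\left(x \right)} = \frac{-171 + x}{-14 + x}$ ($F{\left(x \right)} = \frac{x - 171}{x - 14} = \frac{-171 + x}{-14 + x}$)
$m = 111954$ ($m = - 3 \left(\left(-397\right) 94\right) = \left(-3\right) \left(-37318\right) = 111954$)
$m + F{\left(\left(-1 + 1\right)^{2} \right)} = 111954 + \frac{-171 + \left(-1 + 1\right)^{2}}{-14 + \left(-1 + 1\right)^{2}} = 111954 + \frac{-171 + 0^{2}}{-14 + 0^{2}} = 111954 + \frac{-171 + 0}{-14 + 0} = 111954 + \frac{1}{-14} \left(-171\right) = 111954 - - \frac{171}{14} = 111954 + \frac{171}{14} = \frac{1567527}{14}$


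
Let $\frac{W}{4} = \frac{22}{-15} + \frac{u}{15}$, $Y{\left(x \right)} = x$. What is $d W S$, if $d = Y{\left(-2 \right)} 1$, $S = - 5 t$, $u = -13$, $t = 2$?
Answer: $- \frac{560}{3} \approx -186.67$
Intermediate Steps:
$W = - \frac{28}{3}$ ($W = 4 \left(\frac{22}{-15} - \frac{13}{15}\right) = 4 \left(22 \left(- \frac{1}{15}\right) - \frac{13}{15}\right) = 4 \left(- \frac{22}{15} - \frac{13}{15}\right) = 4 \left(- \frac{7}{3}\right) = - \frac{28}{3} \approx -9.3333$)
$S = -10$ ($S = \left(-5\right) 2 = -10$)
$d = -2$ ($d = \left(-2\right) 1 = -2$)
$d W S = \left(-2\right) \left(- \frac{28}{3}\right) \left(-10\right) = \frac{56}{3} \left(-10\right) = - \frac{560}{3}$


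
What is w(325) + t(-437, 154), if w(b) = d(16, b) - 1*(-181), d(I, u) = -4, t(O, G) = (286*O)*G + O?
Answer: -19247488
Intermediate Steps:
t(O, G) = O + 286*G*O (t(O, G) = 286*G*O + O = O + 286*G*O)
w(b) = 177 (w(b) = -4 - 1*(-181) = -4 + 181 = 177)
w(325) + t(-437, 154) = 177 - 437*(1 + 286*154) = 177 - 437*(1 + 44044) = 177 - 437*44045 = 177 - 19247665 = -19247488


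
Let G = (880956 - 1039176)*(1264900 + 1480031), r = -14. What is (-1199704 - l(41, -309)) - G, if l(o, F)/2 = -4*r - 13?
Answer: 434301783030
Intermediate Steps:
l(o, F) = 86 (l(o, F) = 2*(-4*(-14) - 13) = 2*(56 - 13) = 2*43 = 86)
G = -434302982820 (G = -158220*2744931 = -434302982820)
(-1199704 - l(41, -309)) - G = (-1199704 - 1*86) - 1*(-434302982820) = (-1199704 - 86) + 434302982820 = -1199790 + 434302982820 = 434301783030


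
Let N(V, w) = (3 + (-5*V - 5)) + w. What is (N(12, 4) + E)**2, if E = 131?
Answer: 5329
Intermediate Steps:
N(V, w) = -2 + w - 5*V (N(V, w) = (3 + (-5 - 5*V)) + w = (-2 - 5*V) + w = -2 + w - 5*V)
(N(12, 4) + E)**2 = ((-2 + 4 - 5*12) + 131)**2 = ((-2 + 4 - 60) + 131)**2 = (-58 + 131)**2 = 73**2 = 5329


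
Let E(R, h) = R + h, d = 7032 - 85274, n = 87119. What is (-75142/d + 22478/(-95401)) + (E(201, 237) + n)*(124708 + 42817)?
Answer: 54743602556355226558/3732182521 ≈ 1.4668e+10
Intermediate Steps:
d = -78242
(-75142/d + 22478/(-95401)) + (E(201, 237) + n)*(124708 + 42817) = (-75142/(-78242) + 22478/(-95401)) + ((201 + 237) + 87119)*(124708 + 42817) = (-75142*(-1/78242) + 22478*(-1/95401)) + (438 + 87119)*167525 = (37571/39121 - 22478/95401) + 87557*167525 = 2704949133/3732182521 + 14667986425 = 54743602556355226558/3732182521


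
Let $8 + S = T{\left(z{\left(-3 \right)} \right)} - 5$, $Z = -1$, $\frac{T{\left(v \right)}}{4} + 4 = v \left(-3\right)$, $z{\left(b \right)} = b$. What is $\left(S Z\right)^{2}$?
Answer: $49$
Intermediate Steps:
$T{\left(v \right)} = -16 - 12 v$ ($T{\left(v \right)} = -16 + 4 v \left(-3\right) = -16 + 4 \left(- 3 v\right) = -16 - 12 v$)
$S = 7$ ($S = -8 - -15 = -8 + \left(\left(-16 + 36\right) - 5\right) = -8 + \left(20 - 5\right) = -8 + 15 = 7$)
$\left(S Z\right)^{2} = \left(7 \left(-1\right)\right)^{2} = \left(-7\right)^{2} = 49$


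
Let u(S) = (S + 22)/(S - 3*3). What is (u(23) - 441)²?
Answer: 37564641/196 ≈ 1.9166e+5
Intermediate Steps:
u(S) = (22 + S)/(-9 + S) (u(S) = (22 + S)/(S - 9) = (22 + S)/(-9 + S))
(u(23) - 441)² = ((22 + 23)/(-9 + 23) - 441)² = (45/14 - 441)² = (-6129/14)² = 37564641/196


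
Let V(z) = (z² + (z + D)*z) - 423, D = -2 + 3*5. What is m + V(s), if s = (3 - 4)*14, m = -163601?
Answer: -163814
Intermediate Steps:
s = -14 (s = -1*14 = -14)
D = 13 (D = -2 + 15 = 13)
V(z) = -423 + z² + z*(13 + z) (V(z) = (z² + (z + 13)*z) - 423 = (z² + (13 + z)*z) - 423 = (z² + z*(13 + z)) - 423 = -423 + z² + z*(13 + z))
m + V(s) = -163601 + (-423 + 2*(-14)² + 13*(-14)) = -163601 + (-423 + 2*196 - 182) = -163601 + (-423 + 392 - 182) = -163601 - 213 = -163814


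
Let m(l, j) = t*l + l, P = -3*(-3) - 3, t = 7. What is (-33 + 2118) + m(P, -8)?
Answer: 2133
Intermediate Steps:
P = 6 (P = 9 - 3 = 6)
m(l, j) = 8*l (m(l, j) = 7*l + l = 8*l)
(-33 + 2118) + m(P, -8) = (-33 + 2118) + 8*6 = 2085 + 48 = 2133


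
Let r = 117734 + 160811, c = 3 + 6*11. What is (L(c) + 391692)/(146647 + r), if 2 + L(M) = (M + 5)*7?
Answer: 49026/53149 ≈ 0.92243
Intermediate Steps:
c = 69 (c = 3 + 66 = 69)
r = 278545
L(M) = 33 + 7*M (L(M) = -2 + (M + 5)*7 = -2 + (5 + M)*7 = -2 + (35 + 7*M) = 33 + 7*M)
(L(c) + 391692)/(146647 + r) = ((33 + 7*69) + 391692)/(146647 + 278545) = ((33 + 483) + 391692)/425192 = (516 + 391692)*(1/425192) = 392208*(1/425192) = 49026/53149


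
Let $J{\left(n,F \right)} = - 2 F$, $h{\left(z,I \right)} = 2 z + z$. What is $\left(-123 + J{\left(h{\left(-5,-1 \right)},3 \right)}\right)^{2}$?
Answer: $16641$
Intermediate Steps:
$h{\left(z,I \right)} = 3 z$
$\left(-123 + J{\left(h{\left(-5,-1 \right)},3 \right)}\right)^{2} = \left(-123 - 6\right)^{2} = \left(-129\right)^{2} = 16641$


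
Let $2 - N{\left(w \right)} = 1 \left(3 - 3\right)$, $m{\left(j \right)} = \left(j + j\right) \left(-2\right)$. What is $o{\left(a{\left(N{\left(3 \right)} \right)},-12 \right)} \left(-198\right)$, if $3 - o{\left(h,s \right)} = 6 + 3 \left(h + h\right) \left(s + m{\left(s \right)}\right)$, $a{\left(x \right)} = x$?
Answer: $86130$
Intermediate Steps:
$m{\left(j \right)} = - 4 j$ ($m{\left(j \right)} = 2 j \left(-2\right) = - 4 j$)
$N{\left(w \right)} = 2$ ($N{\left(w \right)} = 2 - 1 \left(3 - 3\right) = 2 - 1 \cdot 0 = 2 - 0 = 2 + 0 = 2$)
$o{\left(h,s \right)} = -3 + 18 h s$ ($o{\left(h,s \right)} = 3 - \left(6 + 3 \left(h + h\right) \left(s - 4 s\right)\right) = 3 - \left(6 + 3 \cdot 2 h \left(- 3 s\right)\right) = 3 - \left(6 + 3 \left(- 6 h s\right)\right) = 3 - \left(6 - 18 h s\right) = 3 + \left(-6 + 18 h s\right) = -3 + 18 h s$)
$o{\left(a{\left(N{\left(3 \right)} \right)},-12 \right)} \left(-198\right) = \left(-3 + 18 \cdot 2 \left(-12\right)\right) \left(-198\right) = \left(-3 - 432\right) \left(-198\right) = \left(-435\right) \left(-198\right) = 86130$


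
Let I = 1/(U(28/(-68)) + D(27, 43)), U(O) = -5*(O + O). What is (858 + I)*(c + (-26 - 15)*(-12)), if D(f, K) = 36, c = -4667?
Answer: -2443097275/682 ≈ -3.5823e+6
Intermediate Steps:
U(O) = -10*O
I = 17/682 (I = 1/(-280/(-68) + 36) = 1/(-280*(-1)/68 + 36) = 1/(-10*(-7/17) + 36) = 1/(70/17 + 36) = 1/(682/17) = 17/682 ≈ 0.024927)
(858 + I)*(c + (-26 - 15)*(-12)) = (858 + 17/682)*(-4667 + (-26 - 15)*(-12)) = 585173*(-4667 - 41*(-12))/682 = 585173*(-4667 + 492)/682 = (585173/682)*(-4175) = -2443097275/682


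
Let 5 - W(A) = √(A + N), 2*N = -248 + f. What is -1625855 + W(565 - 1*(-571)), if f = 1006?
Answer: -1625850 - √1515 ≈ -1.6259e+6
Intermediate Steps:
N = 379 (N = (-248 + 1006)/2 = (½)*758 = 379)
W(A) = 5 - √(379 + A) (W(A) = 5 - √(A + 379) = 5 - √(379 + A))
-1625855 + W(565 - 1*(-571)) = -1625855 + (5 - √(379 + (565 - 1*(-571)))) = -1625855 + (5 - √(379 + (565 + 571))) = -1625855 + (5 - √(379 + 1136)) = -1625855 + (5 - √1515) = -1625850 - √1515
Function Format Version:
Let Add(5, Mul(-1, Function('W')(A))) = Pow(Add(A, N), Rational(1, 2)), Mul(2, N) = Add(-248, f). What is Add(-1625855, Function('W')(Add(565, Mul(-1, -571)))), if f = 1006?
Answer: Add(-1625850, Mul(-1, Pow(1515, Rational(1, 2)))) ≈ -1.6259e+6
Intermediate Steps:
N = 379 (N = Mul(Rational(1, 2), Add(-248, 1006)) = Mul(Rational(1, 2), 758) = 379)
Function('W')(A) = Add(5, Mul(-1, Pow(Add(379, A), Rational(1, 2)))) (Function('W')(A) = Add(5, Mul(-1, Pow(Add(A, 379), Rational(1, 2)))) = Add(5, Mul(-1, Pow(Add(379, A), Rational(1, 2)))))
Add(-1625855, Function('W')(Add(565, Mul(-1, -571)))) = Add(-1625855, Add(5, Mul(-1, Pow(Add(379, Add(565, Mul(-1, -571))), Rational(1, 2))))) = Add(-1625855, Add(5, Mul(-1, Pow(Add(379, Add(565, 571)), Rational(1, 2))))) = Add(-1625855, Add(5, Mul(-1, Pow(Add(379, 1136), Rational(1, 2))))) = Add(-1625855, Add(5, Mul(-1, Pow(1515, Rational(1, 2))))) = Add(-1625850, Mul(-1, Pow(1515, Rational(1, 2))))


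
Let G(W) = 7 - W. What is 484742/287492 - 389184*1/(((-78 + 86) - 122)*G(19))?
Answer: -2317169989/8193522 ≈ -282.81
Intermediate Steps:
484742/287492 - 389184*1/(((-78 + 86) - 122)*G(19)) = 484742/287492 - 389184*1/((7 - 1*19)*((-78 + 86) - 122)) = 484742*(1/287492) - 389184*1/((7 - 19)*(8 - 122)) = 242371/143746 - 389184/((-114*(-12))) = 242371/143746 - 389184/1368 = 242371/143746 - 389184*1/1368 = 242371/143746 - 16216/57 = -2317169989/8193522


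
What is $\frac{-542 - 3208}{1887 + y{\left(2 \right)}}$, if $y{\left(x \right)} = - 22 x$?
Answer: $- \frac{3750}{1843} \approx -2.0347$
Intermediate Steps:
$\frac{-542 - 3208}{1887 + y{\left(2 \right)}} = \frac{-542 - 3208}{1887 - 44} = - \frac{3750}{1887 - 44} = - \frac{3750}{1843}$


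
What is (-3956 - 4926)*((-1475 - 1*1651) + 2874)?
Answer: 2238264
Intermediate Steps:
(-3956 - 4926)*((-1475 - 1*1651) + 2874) = -8882*((-1475 - 1651) + 2874) = -8882*(-3126 + 2874) = -8882*(-252) = 2238264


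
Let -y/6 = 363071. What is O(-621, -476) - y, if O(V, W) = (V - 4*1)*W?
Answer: 2475926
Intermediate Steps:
O(V, W) = W*(-4 + V) (O(V, W) = (V - 4)*W = (-4 + V)*W = W*(-4 + V))
y = -2178426 (y = -6*363071 = -2178426)
O(-621, -476) - y = -476*(-4 - 621) - 1*(-2178426) = -476*(-625) + 2178426 = 297500 + 2178426 = 2475926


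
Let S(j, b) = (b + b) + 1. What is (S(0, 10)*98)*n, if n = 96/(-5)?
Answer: -197568/5 ≈ -39514.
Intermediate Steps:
S(j, b) = 1 + 2*b (S(j, b) = 2*b + 1 = 1 + 2*b)
n = -96/5 (n = 96*(-1/5) = -96/5 ≈ -19.200)
(S(0, 10)*98)*n = ((1 + 2*10)*98)*(-96/5) = ((1 + 20)*98)*(-96/5) = (21*98)*(-96/5) = 2058*(-96/5) = -197568/5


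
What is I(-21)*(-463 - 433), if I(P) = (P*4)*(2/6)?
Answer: 25088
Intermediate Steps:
I(P) = 4*P/3 (I(P) = (4*P)*(2*(⅙)) = (4*P)*(⅓) = 4*P/3)
I(-21)*(-463 - 433) = ((4/3)*(-21))*(-463 - 433) = -28*(-896) = 25088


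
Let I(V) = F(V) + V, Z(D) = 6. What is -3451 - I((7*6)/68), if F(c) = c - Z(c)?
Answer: -58586/17 ≈ -3446.2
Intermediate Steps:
F(c) = -6 + c (F(c) = c - 1*6 = c - 6 = -6 + c)
I(V) = -6 + 2*V (I(V) = (-6 + V) + V = -6 + 2*V)
-3451 - I((7*6)/68) = -3451 - (-6 + 2*((7*6)/68)) = -3451 - (-6 + 2*(42*(1/68))) = -3451 - (-6 + 2*(21/34)) = -3451 - (-6 + 21/17) = -3451 - 1*(-81/17) = -3451 + 81/17 = -58586/17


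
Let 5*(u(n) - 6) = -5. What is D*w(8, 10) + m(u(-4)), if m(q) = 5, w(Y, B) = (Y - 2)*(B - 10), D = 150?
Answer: 5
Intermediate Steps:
u(n) = 5 (u(n) = 6 + (⅕)*(-5) = 6 - 1 = 5)
w(Y, B) = (-10 + B)*(-2 + Y) (w(Y, B) = (-2 + Y)*(-10 + B) = (-10 + B)*(-2 + Y))
D*w(8, 10) + m(u(-4)) = 150*(20 - 10*8 - 2*10 + 10*8) + 5 = 150*(20 - 80 - 20 + 80) + 5 = 150*0 + 5 = 0 + 5 = 5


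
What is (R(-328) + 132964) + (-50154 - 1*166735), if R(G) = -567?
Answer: -84492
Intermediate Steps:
(R(-328) + 132964) + (-50154 - 1*166735) = (-567 + 132964) + (-50154 - 1*166735) = 132397 + (-50154 - 166735) = 132397 - 216889 = -84492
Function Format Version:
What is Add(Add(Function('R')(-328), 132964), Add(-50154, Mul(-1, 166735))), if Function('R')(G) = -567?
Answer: -84492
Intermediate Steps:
Add(Add(Function('R')(-328), 132964), Add(-50154, Mul(-1, 166735))) = Add(Add(-567, 132964), Add(-50154, Mul(-1, 166735))) = Add(132397, Add(-50154, -166735)) = Add(132397, -216889) = -84492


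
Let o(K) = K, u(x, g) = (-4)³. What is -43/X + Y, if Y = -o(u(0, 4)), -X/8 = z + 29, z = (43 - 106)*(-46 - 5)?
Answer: 1659947/25936 ≈ 64.002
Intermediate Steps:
u(x, g) = -64
z = 3213 (z = -63*(-51) = 3213)
X = -25936 (X = -8*(3213 + 29) = -8*3242 = -25936)
Y = 64 (Y = -1*(-64) = 64)
-43/X + Y = -43/(-25936) + 64 = -43*(-1/25936) + 64 = 43/25936 + 64 = 1659947/25936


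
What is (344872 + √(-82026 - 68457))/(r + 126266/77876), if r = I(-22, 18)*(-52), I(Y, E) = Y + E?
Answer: 13428625936/8162237 + 38938*I*√150483/8162237 ≈ 1645.2 + 1.8506*I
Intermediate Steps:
I(Y, E) = E + Y
r = 208 (r = (18 - 22)*(-52) = -4*(-52) = 208)
(344872 + √(-82026 - 68457))/(r + 126266/77876) = (344872 + √(-82026 - 68457))/(208 + 126266/77876) = (344872 + √(-150483))/(208 + 126266*(1/77876)) = (344872 + I*√150483)/(208 + 63133/38938) = (344872 + I*√150483)/(8162237/38938) = (344872 + I*√150483)*(38938/8162237) = 13428625936/8162237 + 38938*I*√150483/8162237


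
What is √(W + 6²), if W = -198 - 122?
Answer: 2*I*√71 ≈ 16.852*I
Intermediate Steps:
W = -320
√(W + 6²) = √(-320 + 6²) = √(-320 + 36) = √(-284) = 2*I*√71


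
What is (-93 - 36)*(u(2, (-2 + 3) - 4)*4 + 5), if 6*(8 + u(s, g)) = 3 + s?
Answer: 3053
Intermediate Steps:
u(s, g) = -15/2 + s/6 (u(s, g) = -8 + (3 + s)/6 = -8 + (½ + s/6) = -15/2 + s/6)
(-93 - 36)*(u(2, (-2 + 3) - 4)*4 + 5) = (-93 - 36)*((-15/2 + (⅙)*2)*4 + 5) = -129*((-15/2 + ⅓)*4 + 5) = -129*(-43/6*4 + 5) = -129*(-86/3 + 5) = -129*(-71/3) = 3053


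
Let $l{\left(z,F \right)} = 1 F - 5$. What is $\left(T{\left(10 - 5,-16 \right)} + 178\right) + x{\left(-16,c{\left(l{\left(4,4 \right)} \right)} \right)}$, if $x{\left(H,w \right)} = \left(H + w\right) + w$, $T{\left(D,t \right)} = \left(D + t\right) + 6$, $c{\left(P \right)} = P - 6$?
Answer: $143$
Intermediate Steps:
$l{\left(z,F \right)} = -5 + F$ ($l{\left(z,F \right)} = F - 5 = -5 + F$)
$c{\left(P \right)} = -6 + P$ ($c{\left(P \right)} = P - 6 = -6 + P$)
$T{\left(D,t \right)} = 6 + D + t$
$x{\left(H,w \right)} = H + 2 w$
$\left(T{\left(10 - 5,-16 \right)} + 178\right) + x{\left(-16,c{\left(l{\left(4,4 \right)} \right)} \right)} = \left(\left(6 + \left(10 - 5\right) - 16\right) + 178\right) - \left(16 - 2 \left(-6 + \left(-5 + 4\right)\right)\right) = \left(\left(6 + 5 - 16\right) + 178\right) - \left(16 - 2 \left(-6 - 1\right)\right) = \left(-5 + 178\right) + \left(-16 + 2 \left(-7\right)\right) = 173 - 30 = 143$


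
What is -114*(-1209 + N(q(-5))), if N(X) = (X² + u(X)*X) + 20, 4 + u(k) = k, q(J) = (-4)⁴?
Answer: -14689926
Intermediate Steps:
q(J) = 256
u(k) = -4 + k
N(X) = 20 + X² + X*(-4 + X) (N(X) = (X² + (-4 + X)*X) + 20 = (X² + X*(-4 + X)) + 20 = 20 + X² + X*(-4 + X))
-114*(-1209 + N(q(-5))) = -114*(-1209 + (20 + 256² + 256*(-4 + 256))) = -114*(-1209 + (20 + 65536 + 256*252)) = -114*(-1209 + (20 + 65536 + 64512)) = -114*(-1209 + 130068) = -114*128859 = -14689926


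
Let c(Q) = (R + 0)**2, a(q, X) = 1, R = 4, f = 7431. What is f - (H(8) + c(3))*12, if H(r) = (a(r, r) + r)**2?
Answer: 6267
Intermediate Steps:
H(r) = (1 + r)**2
c(Q) = 16 (c(Q) = (4 + 0)**2 = 4**2 = 16)
f - (H(8) + c(3))*12 = 7431 - ((1 + 8)**2 + 16)*12 = 7431 - (9**2 + 16)*12 = 7431 - (81 + 16)*12 = 7431 - 97*12 = 7431 - 1*1164 = 7431 - 1164 = 6267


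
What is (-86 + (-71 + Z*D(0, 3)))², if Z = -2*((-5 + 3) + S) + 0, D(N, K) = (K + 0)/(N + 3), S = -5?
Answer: 20449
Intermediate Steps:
D(N, K) = K/(3 + N)
Z = 14 (Z = -2*((-5 + 3) - 5) + 0 = -2*(-2 - 5) + 0 = -2*(-7) + 0 = 14 + 0 = 14)
(-86 + (-71 + Z*D(0, 3)))² = (-86 + (-71 + 14*(3/(3 + 0))))² = (-86 + (-71 + 14*(3/3)))² = (-86 + (-71 + 14*(3*(⅓))))² = (-86 + (-71 + 14*1))² = (-86 + (-71 + 14))² = (-86 - 57)² = (-143)² = 20449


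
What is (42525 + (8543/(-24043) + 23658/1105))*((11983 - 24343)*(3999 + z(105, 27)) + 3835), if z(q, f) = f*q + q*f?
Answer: -27016327850518198654/5313503 ≈ -5.0845e+12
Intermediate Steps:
z(q, f) = 2*f*q (z(q, f) = f*q + f*q = 2*f*q)
(42525 + (8543/(-24043) + 23658/1105))*((11983 - 24343)*(3999 + z(105, 27)) + 3835) = (42525 + (8543/(-24043) + 23658/1105))*((11983 - 24343)*(3999 + 2*27*105) + 3835) = (42525 + (8543*(-1/24043) + 23658*(1/1105)))*(-12360*(3999 + 5670) + 3835) = (42525 + (-8543/24043 + 23658/1105))*(-12360*9669 + 3835) = (42525 + 559369279/26567515)*(-119508840 + 3835) = (1130342944654/26567515)*(-119505005) = -27016327850518198654/5313503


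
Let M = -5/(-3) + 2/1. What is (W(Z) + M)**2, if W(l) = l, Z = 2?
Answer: 289/9 ≈ 32.111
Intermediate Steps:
M = 11/3 (M = -5*(-1/3) + 2*1 = 5/3 + 2 = 11/3 ≈ 3.6667)
(W(Z) + M)**2 = (2 + 11/3)**2 = (17/3)**2 = 289/9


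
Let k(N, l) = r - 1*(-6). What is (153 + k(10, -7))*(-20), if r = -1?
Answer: -3160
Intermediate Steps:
k(N, l) = 5 (k(N, l) = -1 - 1*(-6) = -1 + 6 = 5)
(153 + k(10, -7))*(-20) = (153 + 5)*(-20) = 158*(-20) = -3160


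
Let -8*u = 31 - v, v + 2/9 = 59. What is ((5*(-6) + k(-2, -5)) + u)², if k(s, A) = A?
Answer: 1288225/1296 ≈ 994.00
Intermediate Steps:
v = 529/9 (v = -2/9 + 59 = 529/9 ≈ 58.778)
u = 125/36 (u = -(31 - 1*529/9)/8 = -(31 - 529/9)/8 = -⅛*(-250/9) = 125/36 ≈ 3.4722)
((5*(-6) + k(-2, -5)) + u)² = ((5*(-6) - 5) + 125/36)² = ((-30 - 5) + 125/36)² = (-35 + 125/36)² = (-1135/36)² = 1288225/1296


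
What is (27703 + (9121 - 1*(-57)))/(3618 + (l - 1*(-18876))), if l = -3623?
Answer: 36881/18871 ≈ 1.9544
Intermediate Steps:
(27703 + (9121 - 1*(-57)))/(3618 + (l - 1*(-18876))) = (27703 + (9121 - 1*(-57)))/(3618 + (-3623 - 1*(-18876))) = (27703 + (9121 + 57))/(3618 + (-3623 + 18876)) = (27703 + 9178)/(3618 + 15253) = 36881/18871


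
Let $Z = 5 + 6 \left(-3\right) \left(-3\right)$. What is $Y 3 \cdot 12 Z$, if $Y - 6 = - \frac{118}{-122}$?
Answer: $\frac{902700}{61} \approx 14798.0$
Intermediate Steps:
$Z = 59$ ($Z = 5 - -54 = 5 + 54 = 59$)
$Y = \frac{425}{61}$ ($Y = 6 - \frac{118}{-122} = 6 - - \frac{59}{61} = 6 + \frac{59}{61} = \frac{425}{61} \approx 6.9672$)
$Y 3 \cdot 12 Z = \frac{425 \cdot 3 \cdot 12 \cdot 59}{61} = \frac{425 \cdot 36 \cdot 59}{61} = \frac{425}{61} \cdot 2124 = \frac{902700}{61}$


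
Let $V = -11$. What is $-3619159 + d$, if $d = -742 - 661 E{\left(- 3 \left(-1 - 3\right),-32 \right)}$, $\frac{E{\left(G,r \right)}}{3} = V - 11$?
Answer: $-3576275$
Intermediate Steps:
$E{\left(G,r \right)} = -66$ ($E{\left(G,r \right)} = 3 \left(-11 - 11\right) = 3 \left(-22\right) = -66$)
$d = 42884$ ($d = -742 - -43626 = -742 + 43626 = 42884$)
$-3619159 + d = -3619159 + 42884 = -3576275$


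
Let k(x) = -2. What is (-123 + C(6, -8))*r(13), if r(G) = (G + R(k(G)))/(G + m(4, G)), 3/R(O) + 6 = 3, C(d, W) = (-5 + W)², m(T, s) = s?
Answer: 276/13 ≈ 21.231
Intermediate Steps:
R(O) = -1 (R(O) = 3/(-6 + 3) = 3/(-3) = 3*(-⅓) = -1)
r(G) = (-1 + G)/(2*G) (r(G) = (G - 1)/(G + G) = (-1 + G)/((2*G)) = (-1 + G)*(1/(2*G)) = (-1 + G)/(2*G))
(-123 + C(6, -8))*r(13) = (-123 + (-5 - 8)²)*((½)*(-1 + 13)/13) = (-123 + (-13)²)*((½)*(1/13)*12) = (-123 + 169)*(6/13) = 46*(6/13) = 276/13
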